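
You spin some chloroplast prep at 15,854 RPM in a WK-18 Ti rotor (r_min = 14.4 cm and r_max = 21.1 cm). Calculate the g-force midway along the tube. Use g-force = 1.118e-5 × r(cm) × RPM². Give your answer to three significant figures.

r_avg = (14.4 + 21.1) / 2 = 17.75 cm
RCF = 1.118 × 10⁻⁵ × 17.75 × (15854)² = 1.118 × 10⁻⁵ × 17.75 × 251,349,316 ≈ 49,879 × g

49900 × g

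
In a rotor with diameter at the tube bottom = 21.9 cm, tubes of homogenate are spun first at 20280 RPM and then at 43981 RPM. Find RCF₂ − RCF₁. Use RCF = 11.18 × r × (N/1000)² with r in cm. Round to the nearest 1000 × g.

186000 × g

r = 21.9 / 2 = 10.95 cm
RCF₁ = 11.18 × 10.95 × (20.28)² = 11.18 × 10.95 × 411.2784 ≈ 50,349.1 × g
RCF₂ = 11.18 × 10.95 × (43.981)² = 11.18 × 10.95 × 1,934.328361 ≈ 236,802.4 × g
Increase = 236,802.4 − 50,349.1 = 186,453.3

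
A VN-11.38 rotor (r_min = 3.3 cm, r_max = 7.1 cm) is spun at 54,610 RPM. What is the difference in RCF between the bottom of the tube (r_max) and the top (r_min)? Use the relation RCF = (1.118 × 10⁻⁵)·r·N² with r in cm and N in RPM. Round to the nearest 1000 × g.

ΔRCF = 1.118 × 10⁻⁵ × (r_max − r_min) × N² = 1.118 × 10⁻⁵ × 3.8 × 2,982,252,100 ≈ 126,698

127000 ×g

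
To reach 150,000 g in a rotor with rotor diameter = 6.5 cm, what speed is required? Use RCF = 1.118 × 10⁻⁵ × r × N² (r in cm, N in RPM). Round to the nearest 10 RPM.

N ≈ 64250 RPM

r = 6.5 / 2 = 3.25 cm
150,000 = 1.118 × 10⁻⁵ × 3.25 × N²
N² = 150,000 / (3.6335 × 10⁻⁵) = 4,128,250,998
N ≈ √4,128,250,998 ≈ 64,251.5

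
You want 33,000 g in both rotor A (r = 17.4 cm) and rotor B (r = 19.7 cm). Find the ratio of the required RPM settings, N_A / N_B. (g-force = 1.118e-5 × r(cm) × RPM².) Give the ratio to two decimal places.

1.06

At fixed RCF, N ∝ 1/√r, so N_A/N_B = √(r_B/r_A) = √(19.7/17.4) = √1.132184 = 1.0640.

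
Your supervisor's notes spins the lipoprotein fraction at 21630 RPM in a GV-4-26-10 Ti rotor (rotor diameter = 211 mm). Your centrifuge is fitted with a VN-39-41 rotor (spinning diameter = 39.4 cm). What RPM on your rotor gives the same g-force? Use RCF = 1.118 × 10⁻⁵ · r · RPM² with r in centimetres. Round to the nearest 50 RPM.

Original rotor: r = 211 mm / 2 = 105.5 mm = 10.55 cm
RCF_original = 1.118 × 10⁻⁵ × 10.55 × (21630)² = 1.118 × 10⁻⁵ × 10.55 × 467,856,900 ≈ 55,183.3 × g
Your rotor: r = 39.4 / 2 = 19.7 cm
55,183.3 = 1.118 × 10⁻⁵ × 19.7 × N²
N² = 55,183.3 / (22.0246 × 10⁻⁵) = 250,553,018
N ≈ √250,553,018 ≈ 15,828.9

15850 RPM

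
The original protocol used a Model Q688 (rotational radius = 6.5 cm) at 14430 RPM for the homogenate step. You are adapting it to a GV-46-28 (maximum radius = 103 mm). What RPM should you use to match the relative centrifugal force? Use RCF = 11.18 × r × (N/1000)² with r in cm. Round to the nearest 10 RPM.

RCF_original = 11.18 × 6.5 × (14.43)² = 11.18 × 6.5 × 208.2249 ≈ 15,131.7 × g
Your rotor: r = 103 mm = 10.3 cm
15,131.7 = 11.18 × 10.3 × (N/1000)²
(N/1000)² = 15,131.7 / 115.154 = 131.404
N = 1000 × √131.404 ≈ 11,463.2

≈ 11460 RPM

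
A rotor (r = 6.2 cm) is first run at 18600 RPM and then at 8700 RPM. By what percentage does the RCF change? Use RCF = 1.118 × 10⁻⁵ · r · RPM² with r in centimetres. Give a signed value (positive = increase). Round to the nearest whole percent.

RCF ∝ N², so the ratio is (8700/18600)² = (0.467742)² = 0.2188.
Change = 0.2188 − 1 = -0.7812 → -78.1%.

-78%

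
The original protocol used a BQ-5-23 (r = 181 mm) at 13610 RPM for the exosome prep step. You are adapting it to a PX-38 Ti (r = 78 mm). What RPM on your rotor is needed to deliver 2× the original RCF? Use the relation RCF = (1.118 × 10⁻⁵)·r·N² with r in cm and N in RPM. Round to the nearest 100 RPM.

29300 RPM

Original rotor: r = 181 mm = 18.1 cm
RCF = 1.118 × 10⁻⁵ × r × N²
RCF_original = 1.118 × 10⁻⁵ × 18.1 × (13610)² = 1.118 × 10⁻⁵ × 18.1 × 185,232,100 ≈ 37,483.2 × g
Target RCF = 2 × 37,483.2 ≈ 74,966.4 × g
Your rotor: r = 78 mm = 7.8 cm
74,966.4 = 1.118 × 10⁻⁵ × 7.8 × N²
N² = 74,966.4 / (8.7204 × 10⁻⁵) = 859,666,988
N ≈ √859,666,988 ≈ 29,320.1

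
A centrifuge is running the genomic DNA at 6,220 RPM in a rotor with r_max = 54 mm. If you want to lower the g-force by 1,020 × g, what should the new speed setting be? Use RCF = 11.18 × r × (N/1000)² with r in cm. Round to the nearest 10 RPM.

4670 RPM

r = 54 mm = 5.4 cm
Current RCF = 11.18 × 5.4 × (6.22)² = 11.18 × 5.4 × 38.6884 ≈ 2,335.7 × g
Target RCF = 2,335.7 − 1,020 = 1,315.7 × g
(N/1000)² = 1,315.7 / 60.372 = 21.79322
N = 1000 × √21.79322 ≈ 4,668.3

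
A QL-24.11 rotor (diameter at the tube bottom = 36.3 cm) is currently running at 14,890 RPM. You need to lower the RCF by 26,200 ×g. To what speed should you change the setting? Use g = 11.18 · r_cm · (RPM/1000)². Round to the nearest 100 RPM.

N₂ ≈ 9600 RPM

r = 36.3 / 2 = 18.15 cm
Current RCF = 11.18 × 18.15 × (14.89)² = 11.18 × 18.15 × 221.7121 ≈ 44,989.2 × g
Target RCF = 44,989.2 − 26,200 = 18,789.2 × g
(N/1000)² = 18,789.2 / 202.917 = 92.59549
N = 1000 × √92.59549 ≈ 9,622.7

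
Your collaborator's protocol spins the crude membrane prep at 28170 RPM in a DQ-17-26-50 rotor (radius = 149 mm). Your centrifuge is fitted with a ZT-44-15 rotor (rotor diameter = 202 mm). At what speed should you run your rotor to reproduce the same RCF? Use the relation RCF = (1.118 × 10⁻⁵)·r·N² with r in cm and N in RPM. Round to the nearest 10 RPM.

Original rotor: r = 149 mm = 14.9 cm
RCF_original = 1.118 × 10⁻⁵ × 14.9 × (28170)² = 1.118 × 10⁻⁵ × 14.9 × 793,548,900 ≈ 132,191 × g
Your rotor: r = 202 mm / 2 = 101 mm = 10.1 cm
132,191 = 1.118 × 10⁻⁵ × 10.1 × N²
N² = 132,191 / (11.2918 × 10⁻⁵) = 1,170,681,379
N ≈ √1,170,681,379 ≈ 34,215.2

34220 RPM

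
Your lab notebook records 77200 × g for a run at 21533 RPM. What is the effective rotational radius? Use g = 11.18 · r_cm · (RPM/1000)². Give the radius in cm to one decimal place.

RCF = 11.18 × r × (N/1000)²
77200 = 11.18 × r × (21.533)²
r = 77200 / (11.18 × 463.670089) = 77200 / 5183.832 ≈ 14.892 cm

r ≈ 14.9 cm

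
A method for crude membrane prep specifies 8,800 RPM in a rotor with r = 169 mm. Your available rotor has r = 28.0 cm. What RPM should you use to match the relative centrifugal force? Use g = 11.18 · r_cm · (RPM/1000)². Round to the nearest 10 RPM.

6840 RPM

Original rotor: r = 169 mm = 16.9 cm
RCF_original = 11.18 × 16.9 × (8.8)² = 11.18 × 16.9 × 77.44 ≈ 14,631.7 × g
14,631.7 = 11.18 × 28 × (N/1000)²
(N/1000)² = 14,631.7 / 313.04 = 46.74067
N = 1000 × √46.74067 ≈ 6,836.7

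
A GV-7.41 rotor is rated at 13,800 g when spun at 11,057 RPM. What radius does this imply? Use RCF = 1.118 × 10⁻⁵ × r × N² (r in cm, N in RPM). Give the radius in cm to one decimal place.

10.1 cm

13800 = 1.118 × 10⁻⁵ × r × (11057)²
r = 13800 / (1.118 × 10⁻⁵ × 122,257,249) = 13800 / 1366.836 ≈ 10.096 cm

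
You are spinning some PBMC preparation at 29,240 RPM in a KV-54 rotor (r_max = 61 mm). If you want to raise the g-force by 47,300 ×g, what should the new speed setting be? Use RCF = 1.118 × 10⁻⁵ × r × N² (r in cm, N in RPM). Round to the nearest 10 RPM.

r = 61 mm = 6.1 cm
Current RCF = 1.118 × 10⁻⁵ × 6.1 × (29240)² = 1.118 × 10⁻⁵ × 6.1 × 854,977,600 ≈ 58,307.8 × g
Target RCF = 58,307.8 + 47,300 = 105,607.8 × g
N² = 105,607.8 / (6.8198 × 10⁻⁵) = 1,548,546,878
N ≈ √1,548,546,878 ≈ 39,351.6

39350 RPM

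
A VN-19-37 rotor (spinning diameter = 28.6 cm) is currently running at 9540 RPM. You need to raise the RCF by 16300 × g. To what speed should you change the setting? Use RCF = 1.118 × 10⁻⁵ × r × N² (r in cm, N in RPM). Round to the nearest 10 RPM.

N₂ ≈ 13890 RPM

r = 28.6 / 2 = 14.3 cm
Current RCF = 1.118 × 10⁻⁵ × 14.3 × (9540)² = 1.118 × 10⁻⁵ × 14.3 × 91,011,600 ≈ 14,550.4 × g
Target RCF = 14,550.4 + 16,300 = 30,850.4 × g
N² = 30,850.4 / (15.9874 × 10⁻⁵) = 192,966,961
N ≈ √192,966,961 ≈ 13,891.3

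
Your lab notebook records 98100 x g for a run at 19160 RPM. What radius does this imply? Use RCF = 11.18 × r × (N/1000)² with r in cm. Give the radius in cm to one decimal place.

98100 = 11.18 × r × (19.16)²
r = 98100 / (11.18 × 367.1056) = 98100 / 4104.241 ≈ 23.902 cm

23.9 cm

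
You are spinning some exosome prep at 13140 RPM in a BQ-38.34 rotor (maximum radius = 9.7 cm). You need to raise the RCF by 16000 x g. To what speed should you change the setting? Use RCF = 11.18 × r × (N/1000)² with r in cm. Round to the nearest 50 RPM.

17900 RPM

Current RCF = 11.18 × 9.7 × (13.14)² = 11.18 × 9.7 × 172.6596 ≈ 18,724.2 × g
Target RCF = 18,724.2 + 16,000 = 34,724.2 × g
(N/1000)² = 34,724.2 / 108.446 = 320.1981
N = 1000 × √320.1981 ≈ 17,894.1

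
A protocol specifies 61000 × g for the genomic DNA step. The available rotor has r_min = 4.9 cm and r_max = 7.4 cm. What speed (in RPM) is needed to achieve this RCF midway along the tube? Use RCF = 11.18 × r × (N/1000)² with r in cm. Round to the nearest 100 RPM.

29800 RPM

r_avg = (4.9 + 7.4) / 2 = 6.15 cm
61,000 = 11.18 × 6.15 × (N/1000)²
(N/1000)² = 61,000 / 68.757 = 887.1824
N = 1000 × √887.1824 ≈ 29,785.6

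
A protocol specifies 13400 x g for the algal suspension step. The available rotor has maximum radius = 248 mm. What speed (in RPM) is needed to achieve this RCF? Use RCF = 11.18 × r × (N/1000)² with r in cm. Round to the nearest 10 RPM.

N ≈ 6950 RPM

r = 248 mm = 24.8 cm
RCF = 11.18 × r × (N/1000)²
13,400 = 11.18 × 24.8 × (N/1000)²
(N/1000)² = 13,400 / 277.264 = 48.32939
N = 1000 × √48.32939 ≈ 6,951.9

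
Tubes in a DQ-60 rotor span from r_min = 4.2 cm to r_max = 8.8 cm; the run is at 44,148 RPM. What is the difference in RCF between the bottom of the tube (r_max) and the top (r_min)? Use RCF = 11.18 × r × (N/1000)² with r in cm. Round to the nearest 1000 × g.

ΔRCF ≈ 100000 x g

ΔRCF = 11.18 × (r_max − r_min) × (N/1000)² = 11.18 × 4.6 × 1,949.045904 ≈ 100,235.5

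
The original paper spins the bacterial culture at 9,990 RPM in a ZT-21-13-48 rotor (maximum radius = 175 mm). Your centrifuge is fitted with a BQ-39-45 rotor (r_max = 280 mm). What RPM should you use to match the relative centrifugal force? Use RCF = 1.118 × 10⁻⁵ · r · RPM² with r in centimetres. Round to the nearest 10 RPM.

≈ 7900 RPM

Original rotor: r = 175 mm = 17.5 cm
RCF_original = 1.118 × 10⁻⁵ × 17.5 × (9990)² = 1.118 × 10⁻⁵ × 17.5 × 99,800,100 ≈ 19,525.9 × g
Your rotor: r = 280 mm = 28.0 cm
19,525.9 = 1.118 × 10⁻⁵ × 28 × N²
N² = 19,525.9 / (31.304 × 10⁻⁵) = 62,375,096
N ≈ √62,375,096 ≈ 7,897.8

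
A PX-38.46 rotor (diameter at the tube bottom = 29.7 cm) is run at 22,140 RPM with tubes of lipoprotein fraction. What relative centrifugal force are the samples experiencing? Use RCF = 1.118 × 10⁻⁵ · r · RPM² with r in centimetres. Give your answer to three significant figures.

≈ 81400 g

r = 29.7 / 2 = 14.85 cm
RCF = 1.118 × 10⁻⁵ × 14.85 × (22140)² = 1.118 × 10⁻⁵ × 14.85 × 490,179,600 ≈ 81,381.1 × g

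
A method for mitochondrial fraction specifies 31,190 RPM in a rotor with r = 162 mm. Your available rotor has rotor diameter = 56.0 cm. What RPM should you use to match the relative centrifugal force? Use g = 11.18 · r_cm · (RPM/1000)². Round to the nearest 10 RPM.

Original rotor: r = 162 mm = 16.2 cm
RCF_original = 11.18 × 16.2 × (31.19)² = 11.18 × 16.2 × 972.8161 ≈ 176,192.6 × g
Your rotor: r = 56.0 / 2 = 28 cm
176,192.6 = 11.18 × 28 × (N/1000)²
(N/1000)² = 176,192.6 / 313.04 = 562.8437
N = 1000 × √562.8437 ≈ 23,724.3

23720 RPM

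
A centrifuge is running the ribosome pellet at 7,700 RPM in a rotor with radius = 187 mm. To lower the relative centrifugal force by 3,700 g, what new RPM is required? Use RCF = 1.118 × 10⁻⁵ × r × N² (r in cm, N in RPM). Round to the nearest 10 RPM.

r = 187 mm = 18.7 cm
Current RCF = 1.118 × 10⁻⁵ × 18.7 × (7700)² = 1.118 × 10⁻⁵ × 18.7 × 59,290,000 ≈ 12,395.5 × g
Target RCF = 12,395.5 − 3,700 = 8,695.5 × g
N² = 8,695.5 / (20.9066 × 10⁻⁵) = 41,592,129
N ≈ √41,592,129 ≈ 6,449.2

6450 RPM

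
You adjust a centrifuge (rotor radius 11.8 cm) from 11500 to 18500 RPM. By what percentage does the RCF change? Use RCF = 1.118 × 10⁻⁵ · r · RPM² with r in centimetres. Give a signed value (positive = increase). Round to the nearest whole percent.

RCF ∝ N², so the ratio is (18500/11500)² = (1.608696)² = 2.5879.
Change = 2.5879 − 1 = +1.5879 → +158.8%.

+159%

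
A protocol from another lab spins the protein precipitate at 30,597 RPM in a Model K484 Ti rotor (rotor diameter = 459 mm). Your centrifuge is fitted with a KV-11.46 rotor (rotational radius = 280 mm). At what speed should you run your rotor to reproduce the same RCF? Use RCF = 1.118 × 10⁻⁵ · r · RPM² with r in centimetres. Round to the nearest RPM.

≈ 27701 RPM

Original rotor: r = 459 mm / 2 = 229.5 mm = 22.95 cm
RCF_original = 1.118 × 10⁻⁵ × 22.95 × (30597)² = 1.118 × 10⁻⁵ × 22.95 × 936,176,409 ≈ 240,205.1 × g
Your rotor: r = 280 mm = 28.0 cm
240,205.1 = 1.118 × 10⁻⁵ × 28 × N²
N² = 240,205.1 / (31.304 × 10⁻⁵) = 767,330,373
N ≈ √767,330,373 ≈ 27,700.7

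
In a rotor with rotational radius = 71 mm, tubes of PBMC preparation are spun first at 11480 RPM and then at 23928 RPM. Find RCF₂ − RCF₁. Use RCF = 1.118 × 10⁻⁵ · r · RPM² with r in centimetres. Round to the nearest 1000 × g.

r = 71 mm = 7.1 cm
RCF₁ = 1.118 × 10⁻⁵ × 7.1 × (11480)² = 1.118 × 10⁻⁵ × 7.1 × 131,790,400 ≈ 10,461.3 × g
RCF₂ = 1.118 × 10⁻⁵ × 7.1 × (23928)² = 1.118 × 10⁻⁵ × 7.1 × 572,549,184 ≈ 45,447.8 × g
Increase = 45,447.8 − 10,461.3 = 34,986.5

≈ 35000 g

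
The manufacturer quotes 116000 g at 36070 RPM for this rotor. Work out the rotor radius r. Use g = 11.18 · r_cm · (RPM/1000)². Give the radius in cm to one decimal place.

116000 = 11.18 × r × (36.07)²
r = 116000 / (11.18 × 1301.0449) = 116000 / 14545.68 ≈ 7.975 cm

r ≈ 8.0 cm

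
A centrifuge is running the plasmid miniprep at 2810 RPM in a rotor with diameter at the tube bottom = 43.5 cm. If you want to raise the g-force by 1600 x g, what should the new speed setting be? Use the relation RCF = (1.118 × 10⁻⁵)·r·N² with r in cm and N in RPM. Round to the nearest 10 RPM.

3800 RPM

r = 43.5 / 2 = 21.75 cm
Current RCF = 1.118 × 10⁻⁵ × 21.75 × (2810)² = 1.118 × 10⁻⁵ × 21.75 × 7,896,100 ≈ 1,920.1 × g
Target RCF = 1,920.1 + 1,600 = 3,520.1 × g
N² = 3,520.1 / (24.3165 × 10⁻⁵) = 14,476,179
N ≈ √14,476,179 ≈ 3,804.8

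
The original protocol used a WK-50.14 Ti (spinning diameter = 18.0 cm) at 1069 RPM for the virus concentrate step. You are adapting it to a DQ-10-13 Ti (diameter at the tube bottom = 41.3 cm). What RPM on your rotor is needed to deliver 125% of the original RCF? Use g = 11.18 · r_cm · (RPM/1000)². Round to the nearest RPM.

Original rotor: r = 18.0 / 2 = 9 cm
RCF = 11.18 × r × (N/1000)²
RCF_original = 11.18 × 9 × (1.069)² = 11.18 × 9 × 1.142761 ≈ 115 × g
Target RCF = 1.25 × 115 ≈ 143.8 × g
Your rotor: r = 41.3 / 2 = 20.65 cm
143.8 = 11.18 × 20.65 × (N/1000)²
(N/1000)² = 143.8 / 230.867 = 0.6228694
N = 1000 × √0.6228694 ≈ 789.2

789 RPM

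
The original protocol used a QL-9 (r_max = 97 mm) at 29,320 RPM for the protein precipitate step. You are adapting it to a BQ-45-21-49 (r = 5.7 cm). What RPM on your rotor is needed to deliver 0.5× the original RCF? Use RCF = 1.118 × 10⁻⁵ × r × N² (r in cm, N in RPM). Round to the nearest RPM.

27046 RPM

Original rotor: r = 97 mm = 9.7 cm
RCF = 1.118 × 10⁻⁵ × r × N²
RCF_original = 1.118 × 10⁻⁵ × 9.7 × (29320)² = 1.118 × 10⁻⁵ × 9.7 × 859,662,400 ≈ 93,226.9 × g
Target RCF = 0.5 × 93,226.9 ≈ 46,613.4 × g
46,613.4 = 1.118 × 10⁻⁵ × 5.7 × N²
N² = 46,613.4 / (6.3726 × 10⁻⁵) = 731,465,964
N ≈ √731,465,964 ≈ 27,045.6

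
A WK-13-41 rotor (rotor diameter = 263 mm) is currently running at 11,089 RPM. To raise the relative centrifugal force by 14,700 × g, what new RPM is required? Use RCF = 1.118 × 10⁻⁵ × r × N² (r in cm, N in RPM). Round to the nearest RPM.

r = 263 mm / 2 = 131.5 mm = 13.15 cm
Current RCF = 1.118 × 10⁻⁵ × 13.15 × (11089)² = 1.118 × 10⁻⁵ × 13.15 × 122,965,921 ≈ 18,078.1 × g
Target RCF = 18,078.1 + 14,700 = 32,778.1 × g
N² = 32,778.1 / (14.7017 × 10⁻⁵) = 222,954,488
N ≈ √222,954,488 ≈ 14,931.7

N₂ ≈ 14932 RPM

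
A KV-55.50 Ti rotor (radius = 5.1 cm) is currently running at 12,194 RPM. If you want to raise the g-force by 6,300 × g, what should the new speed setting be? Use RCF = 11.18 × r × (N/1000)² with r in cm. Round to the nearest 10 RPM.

Current RCF = 11.18 × 5.1 × (12.194)² = 11.18 × 5.1 × 148.693636 ≈ 8,478.2 × g
Target RCF = 8,478.2 + 6,300 = 14,778.2 × g
(N/1000)² = 14,778.2 / 57.018 = 259.1848
N = 1000 × √259.1848 ≈ 16,099.2

≈ 16100 RPM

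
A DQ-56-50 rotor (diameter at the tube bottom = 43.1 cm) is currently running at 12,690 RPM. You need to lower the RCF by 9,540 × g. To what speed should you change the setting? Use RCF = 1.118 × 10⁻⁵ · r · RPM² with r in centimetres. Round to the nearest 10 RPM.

r = 43.1 / 2 = 21.55 cm
Current RCF = 1.118 × 10⁻⁵ × 21.55 × (12690)² = 1.118 × 10⁻⁵ × 21.55 × 161,036,100 ≈ 38,798.3 × g
Target RCF = 38,798.3 − 9,540 = 29,258.3 × g
N² = 29,258.3 / (24.0929 × 10⁻⁵) = 121,439,511
N ≈ √121,439,511 ≈ 11,020.0

≈ 11020 RPM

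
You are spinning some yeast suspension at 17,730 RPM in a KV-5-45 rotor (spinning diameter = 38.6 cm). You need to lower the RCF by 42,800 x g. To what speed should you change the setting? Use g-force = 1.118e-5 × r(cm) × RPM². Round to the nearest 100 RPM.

10800 RPM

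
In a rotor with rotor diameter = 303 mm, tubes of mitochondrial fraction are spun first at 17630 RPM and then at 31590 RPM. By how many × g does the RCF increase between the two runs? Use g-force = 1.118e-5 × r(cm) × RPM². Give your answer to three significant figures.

≈ 116000 × g

r = 303 mm / 2 = 151.5 mm = 15.15 cm
RCF₁ = 1.118 × 10⁻⁵ × 15.15 × (17630)² = 1.118 × 10⁻⁵ × 15.15 × 310,816,900 ≈ 52,645.2 × g
RCF₂ = 1.118 × 10⁻⁵ × 15.15 × (31590)² = 1.118 × 10⁻⁵ × 15.15 × 997,928,100 ≈ 169,026.1 × g
Increase = 169,026.1 − 52,645.2 = 116,380.9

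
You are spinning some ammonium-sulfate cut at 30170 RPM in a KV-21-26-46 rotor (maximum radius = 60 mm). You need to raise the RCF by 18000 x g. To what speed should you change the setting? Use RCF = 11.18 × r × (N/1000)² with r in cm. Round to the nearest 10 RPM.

N₂ ≈ 34330 RPM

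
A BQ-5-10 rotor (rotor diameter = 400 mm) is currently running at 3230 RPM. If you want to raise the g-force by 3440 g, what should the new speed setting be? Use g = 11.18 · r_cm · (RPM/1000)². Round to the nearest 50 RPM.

N₂ ≈ 5100 RPM

r = 400 mm / 2 = 200 mm = 20 cm
Current RCF = 11.18 × 20 × (3.23)² = 11.18 × 20 × 10.4329 ≈ 2,332.8 × g
Target RCF = 2,332.8 + 3,440 = 5,772.8 × g
(N/1000)² = 5,772.8 / 223.6 = 25.81753
N = 1000 × √25.81753 ≈ 5,081.1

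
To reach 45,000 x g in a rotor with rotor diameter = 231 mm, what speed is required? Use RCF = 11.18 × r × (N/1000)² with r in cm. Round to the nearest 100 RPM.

r = 231 mm / 2 = 115.5 mm = 11.55 cm
RCF = 11.18 × r × (N/1000)²
45,000 = 11.18 × 11.55 × (N/1000)²
(N/1000)² = 45,000 / 129.129 = 348.4887
N = 1000 × √348.4887 ≈ 18,667.9

≈ 18700 RPM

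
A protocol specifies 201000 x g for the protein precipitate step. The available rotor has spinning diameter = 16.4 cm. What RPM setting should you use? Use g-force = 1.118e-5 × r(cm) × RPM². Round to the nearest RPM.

r = 16.4 / 2 = 8.2 cm
RCF = 1.118 × 10⁻⁵ × r × N²
201,000 = 1.118 × 10⁻⁵ × 8.2 × N²
N² = 201,000 / (9.1676 × 10⁻⁵) = 2,192,504,036
N ≈ √2,192,504,036 ≈ 46,824.2

≈ 46824 RPM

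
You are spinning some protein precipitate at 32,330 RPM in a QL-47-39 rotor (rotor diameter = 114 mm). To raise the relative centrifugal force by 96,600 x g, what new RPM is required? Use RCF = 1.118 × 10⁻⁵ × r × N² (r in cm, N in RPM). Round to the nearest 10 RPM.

r = 114 mm / 2 = 57 mm = 5.7 cm
Current RCF = 1.118 × 10⁻⁵ × 5.7 × (32330)² = 1.118 × 10⁻⁵ × 5.7 × 1,045,228,900 ≈ 66,608.3 × g
Target RCF = 66,608.3 + 96,600 = 163,208.3 × g
N² = 163,208.3 / (6.3726 × 10⁻⁵) = 2,561,094,373
N ≈ √2,561,094,373 ≈ 50,607.3

≈ 50610 RPM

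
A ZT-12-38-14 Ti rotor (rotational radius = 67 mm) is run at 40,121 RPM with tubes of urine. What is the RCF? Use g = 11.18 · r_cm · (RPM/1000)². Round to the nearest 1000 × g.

RCF ≈ 121000 × g

r = 67 mm = 6.7 cm
RCF = 11.18 × r × (N/1000)²
RCF = 11.18 × 6.7 × (40.121)² = 11.18 × 6.7 × 1,609.694641 ≈ 120,575.8 × g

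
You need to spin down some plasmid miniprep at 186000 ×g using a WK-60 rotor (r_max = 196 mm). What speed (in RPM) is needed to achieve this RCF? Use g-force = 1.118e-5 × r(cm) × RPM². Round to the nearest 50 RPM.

N ≈ 29150 RPM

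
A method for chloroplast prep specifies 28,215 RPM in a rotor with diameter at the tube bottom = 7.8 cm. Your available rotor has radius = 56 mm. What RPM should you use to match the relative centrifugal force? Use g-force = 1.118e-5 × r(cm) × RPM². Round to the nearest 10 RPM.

Original rotor: r = 7.8 / 2 = 3.9 cm
RCF_original = 1.118 × 10⁻⁵ × 3.9 × (28215)² = 1.118 × 10⁻⁵ × 3.9 × 796,086,225 ≈ 34,711 × g
Your rotor: r = 56 mm = 5.6 cm
34,711 = 1.118 × 10⁻⁵ × 5.6 × N²
N² = 34,711 / (6.2608 × 10⁻⁵) = 554,417,966
N ≈ √554,417,966 ≈ 23,546.1

23550 RPM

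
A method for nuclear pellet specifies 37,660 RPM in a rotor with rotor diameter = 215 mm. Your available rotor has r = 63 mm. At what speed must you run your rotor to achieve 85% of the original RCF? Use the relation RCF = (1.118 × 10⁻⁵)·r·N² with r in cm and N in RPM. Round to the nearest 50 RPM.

Original rotor: r = 215 mm / 2 = 107.5 mm = 10.75 cm
RCF = 1.118 × 10⁻⁵ × r × N²
RCF_original = 1.118 × 10⁻⁵ × 10.75 × (37660)² = 1.118 × 10⁻⁵ × 10.75 × 1,418,275,600 ≈ 170,455.5 × g
Target RCF = 0.85 × 170,455.5 ≈ 144,887.2 × g
Your rotor: r = 63 mm = 6.3 cm
144,887.2 = 1.118 × 10⁻⁵ × 6.3 × N²
N² = 144,887.2 / (7.0434 × 10⁻⁵) = 2,057,063,350
N ≈ √2,057,063,350 ≈ 45,354.9

45350 RPM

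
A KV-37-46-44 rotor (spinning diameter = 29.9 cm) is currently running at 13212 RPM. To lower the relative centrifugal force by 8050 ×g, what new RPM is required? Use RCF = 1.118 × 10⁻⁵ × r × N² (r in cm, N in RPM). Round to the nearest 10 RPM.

11240 RPM

r = 29.9 / 2 = 14.95 cm
Current RCF = 1.118 × 10⁻⁵ × 14.95 × (13212)² = 1.118 × 10⁻⁵ × 14.95 × 174,556,944 ≈ 29,175.6 × g
Target RCF = 29,175.6 − 8,050 = 21,125.6 × g
N² = 21,125.6 / (16.7141 × 10⁻⁵) = 126,393,883
N ≈ √126,393,883 ≈ 11,242.5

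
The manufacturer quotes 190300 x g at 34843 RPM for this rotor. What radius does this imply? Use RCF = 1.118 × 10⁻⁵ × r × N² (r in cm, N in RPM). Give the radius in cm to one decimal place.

RCF = 1.118 × 10⁻⁵ × r × N²
190300 = 1.118 × 10⁻⁵ × r × (34843)²
r = 190300 / (1.118 × 10⁻⁵ × 1,214,034,649) = 190300 / 13572.91 ≈ 14.021 cm

14.0 cm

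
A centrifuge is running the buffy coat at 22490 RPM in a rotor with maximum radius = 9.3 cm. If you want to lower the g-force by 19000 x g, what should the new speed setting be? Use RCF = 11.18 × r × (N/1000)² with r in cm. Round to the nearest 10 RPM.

Current RCF = 11.18 × 9.3 × (22.49)² = 11.18 × 9.3 × 505.8001 ≈ 52,590.1 × g
Target RCF = 52,590.1 − 19,000 = 33,590.1 × g
(N/1000)² = 33,590.1 / 103.974 = 323.0625
N = 1000 × √323.0625 ≈ 17,973.9

17970 RPM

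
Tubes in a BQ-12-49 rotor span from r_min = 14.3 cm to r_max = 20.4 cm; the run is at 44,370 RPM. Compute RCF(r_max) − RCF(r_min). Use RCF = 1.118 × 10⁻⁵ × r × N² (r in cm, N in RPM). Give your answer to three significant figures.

≈ 134000 × g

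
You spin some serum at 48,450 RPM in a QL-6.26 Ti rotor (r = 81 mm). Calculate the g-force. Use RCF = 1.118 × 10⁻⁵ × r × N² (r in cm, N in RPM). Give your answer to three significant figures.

r = 81 mm = 8.1 cm
RCF = 1.118 × 10⁻⁵ × 8.1 × (48450)² = 1.118 × 10⁻⁵ × 8.1 × 2,347,402,500 ≈ 212,576.1 × g

≈ 213000 × g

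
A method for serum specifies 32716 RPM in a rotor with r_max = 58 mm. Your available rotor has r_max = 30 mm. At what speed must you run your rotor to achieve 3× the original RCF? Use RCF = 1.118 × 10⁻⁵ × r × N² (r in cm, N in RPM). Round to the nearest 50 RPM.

Original rotor: r = 58 mm = 5.8 cm
RCF_original = 1.118 × 10⁻⁵ × 5.8 × (32716)² = 1.118 × 10⁻⁵ × 5.8 × 1,070,336,656 ≈ 69,404.9 × g
Target RCF = 3 × 69,404.9 ≈ 208,214.7 × g
Your rotor: r = 30 mm = 3.0 cm
208,214.7 = 1.118 × 10⁻⁵ × 3 × N²
N² = 208,214.7 / (3.354 × 10⁻⁵) = 6,207,951,699
N ≈ √6,207,951,699 ≈ 78,790.6

≈ 78800 RPM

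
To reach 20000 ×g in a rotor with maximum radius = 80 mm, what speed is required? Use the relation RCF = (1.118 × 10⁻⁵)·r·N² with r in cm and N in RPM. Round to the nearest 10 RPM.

r = 80 mm = 8.0 cm
20,000 = 1.118 × 10⁻⁵ × 8 × N²
N² = 20,000 / (8.944 × 10⁻⁵) = 223,613,596
N ≈ √223,613,596 ≈ 14,953.7

14950 RPM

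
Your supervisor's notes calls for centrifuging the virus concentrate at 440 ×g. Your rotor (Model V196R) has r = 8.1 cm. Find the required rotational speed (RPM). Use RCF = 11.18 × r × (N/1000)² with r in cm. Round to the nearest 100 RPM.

440 = 11.18 × 8.1 × (N/1000)²
(N/1000)² = 440 / 90.558 = 4.858765
N = 1000 × √4.858765 ≈ 2,204.3

2200 RPM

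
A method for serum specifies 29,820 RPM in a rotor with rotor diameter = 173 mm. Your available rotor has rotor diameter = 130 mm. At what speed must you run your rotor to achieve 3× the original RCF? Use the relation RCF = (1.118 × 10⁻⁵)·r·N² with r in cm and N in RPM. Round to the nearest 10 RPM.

59580 RPM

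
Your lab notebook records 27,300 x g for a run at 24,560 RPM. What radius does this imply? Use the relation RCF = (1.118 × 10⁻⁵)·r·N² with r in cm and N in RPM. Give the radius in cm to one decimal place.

r ≈ 4.0 cm

RCF = 1.118 × 10⁻⁵ × r × N²
27300 = 1.118 × 10⁻⁵ × r × (24560)²
r = 27300 / (1.118 × 10⁻⁵ × 603,193,600) = 27300 / 6743.704 ≈ 4.048 cm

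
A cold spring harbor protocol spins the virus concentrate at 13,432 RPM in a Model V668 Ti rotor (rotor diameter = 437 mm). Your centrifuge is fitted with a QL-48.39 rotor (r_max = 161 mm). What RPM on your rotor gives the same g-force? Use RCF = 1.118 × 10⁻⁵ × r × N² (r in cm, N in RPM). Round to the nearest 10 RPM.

Original rotor: r = 437 mm / 2 = 218.5 mm = 21.85 cm
RCF_original = 1.118 × 10⁻⁵ × 21.85 × (13432)² = 1.118 × 10⁻⁵ × 21.85 × 180,418,624 ≈ 44,073.2 × g
Your rotor: r = 161 mm = 16.1 cm
44,073.2 = 1.118 × 10⁻⁵ × 16.1 × N²
N² = 44,073.2 / (17.9998 × 10⁻⁵) = 244,853,832
N ≈ √244,853,832 ≈ 15,647.8

≈ 15650 RPM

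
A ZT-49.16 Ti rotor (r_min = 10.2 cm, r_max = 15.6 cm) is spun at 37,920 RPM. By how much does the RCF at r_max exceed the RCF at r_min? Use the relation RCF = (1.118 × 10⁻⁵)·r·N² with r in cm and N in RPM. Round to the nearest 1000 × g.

RCF_max = 1.118 × 10⁻⁵ × 15.6 × (37920)² = 1.118 × 10⁻⁵ × 15.6 × 1,437,926,400 ≈ 250,785.9 × g
RCF_min = 1.118 × 10⁻⁵ × 10.2 × (37920)² = 1.118 × 10⁻⁵ × 10.2 × 1,437,926,400 ≈ 163,975.4 × g
ΔRCF = 250,785.9 − 163,975.4 = 86,810.5

ΔRCF ≈ 87000 g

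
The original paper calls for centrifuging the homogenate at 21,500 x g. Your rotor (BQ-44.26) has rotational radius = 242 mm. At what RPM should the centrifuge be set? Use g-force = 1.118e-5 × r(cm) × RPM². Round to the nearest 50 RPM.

r = 242 mm = 24.2 cm
21,500 = 1.118 × 10⁻⁵ × 24.2 × N²
N² = 21,500 / (27.0556 × 10⁻⁵) = 79,465,989
N ≈ √79,465,989 ≈ 8,914.4

8900 RPM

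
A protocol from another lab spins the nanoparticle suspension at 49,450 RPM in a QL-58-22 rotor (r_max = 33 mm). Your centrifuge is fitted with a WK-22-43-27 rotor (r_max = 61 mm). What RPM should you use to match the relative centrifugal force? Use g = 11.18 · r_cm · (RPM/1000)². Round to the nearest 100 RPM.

36400 RPM

Original rotor: r = 33 mm = 3.3 cm
RCF_original = 11.18 × 3.3 × (49.45)² = 11.18 × 3.3 × 2,445.3025 ≈ 90,217 × g
Your rotor: r = 61 mm = 6.1 cm
90,217 = 11.18 × 6.1 × (N/1000)²
(N/1000)² = 90,217 / 68.198 = 1322.869
N = 1000 × √1322.869 ≈ 36,371.3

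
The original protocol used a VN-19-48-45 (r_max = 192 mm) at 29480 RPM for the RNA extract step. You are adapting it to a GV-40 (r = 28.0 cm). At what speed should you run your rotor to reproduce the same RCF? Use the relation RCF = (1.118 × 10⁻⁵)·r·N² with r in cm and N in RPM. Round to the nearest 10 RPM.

24410 RPM

Original rotor: r = 192 mm = 19.2 cm
RCF_original = 1.118 × 10⁻⁵ × 19.2 × (29480)² = 1.118 × 10⁻⁵ × 19.2 × 869,070,400 ≈ 186,551.2 × g
186,551.2 = 1.118 × 10⁻⁵ × 28 × N²
N² = 186,551.2 / (31.304 × 10⁻⁵) = 595,934,066
N ≈ √595,934,066 ≈ 24,411.8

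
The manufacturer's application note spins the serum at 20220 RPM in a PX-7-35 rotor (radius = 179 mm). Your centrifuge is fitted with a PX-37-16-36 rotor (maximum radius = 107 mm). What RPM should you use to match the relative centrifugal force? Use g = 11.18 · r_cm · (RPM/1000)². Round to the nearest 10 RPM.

26150 RPM

Original rotor: r = 179 mm = 17.9 cm
RCF = 11.18 × r × (N/1000)²
RCF_original = 11.18 × 17.9 × (20.22)² = 11.18 × 17.9 × 408.8484 ≈ 81,819.6 × g
Your rotor: r = 107 mm = 10.7 cm
81,819.6 = 11.18 × 10.7 × (N/1000)²
(N/1000)² = 81,819.6 / 119.626 = 683.9617
N = 1000 × √683.9617 ≈ 26,152.7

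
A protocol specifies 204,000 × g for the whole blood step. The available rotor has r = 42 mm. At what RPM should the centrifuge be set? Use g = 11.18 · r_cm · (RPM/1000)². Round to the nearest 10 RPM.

≈ 65910 RPM

r = 42 mm = 4.2 cm
204,000 = 11.18 × 4.2 × (N/1000)²
(N/1000)² = 204,000 / 46.956 = 4344.493
N = 1000 × √4344.493 ≈ 65,912.8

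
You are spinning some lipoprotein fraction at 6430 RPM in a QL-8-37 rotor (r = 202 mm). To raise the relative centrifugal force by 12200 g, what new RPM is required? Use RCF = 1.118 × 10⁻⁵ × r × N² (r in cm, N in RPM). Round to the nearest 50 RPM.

r = 202 mm = 20.2 cm
Current RCF = 1.118 × 10⁻⁵ × 20.2 × (6430)² = 1.118 × 10⁻⁵ × 20.2 × 41,344,900 ≈ 9,337.2 × g
Target RCF = 9,337.2 + 12,200 = 21,537.2 × g
N² = 21,537.2 / (22.5836 × 10⁻⁵) = 95,366,549
N ≈ √95,366,549 ≈ 9,765.6

≈ 9750 RPM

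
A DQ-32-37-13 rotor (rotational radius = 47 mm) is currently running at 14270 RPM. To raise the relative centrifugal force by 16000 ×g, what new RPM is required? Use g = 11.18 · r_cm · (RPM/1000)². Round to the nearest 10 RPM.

N₂ ≈ 22540 RPM

r = 47 mm = 4.7 cm
Current RCF = 11.18 × 4.7 × (14.27)² = 11.18 × 4.7 × 203.6329 ≈ 10,700.1 × g
Target RCF = 10,700.1 + 16,000 = 26,700.1 × g
(N/1000)² = 26,700.1 / 52.546 = 508.1281
N = 1000 × √508.1281 ≈ 22,541.7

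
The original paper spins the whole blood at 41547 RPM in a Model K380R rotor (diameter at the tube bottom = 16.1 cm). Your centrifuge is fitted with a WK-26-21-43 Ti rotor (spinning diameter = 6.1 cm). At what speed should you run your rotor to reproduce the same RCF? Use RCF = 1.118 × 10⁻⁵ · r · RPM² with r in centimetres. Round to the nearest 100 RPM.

67500 RPM

Original rotor: r = 16.1 / 2 = 8.05 cm
RCF = 1.118 × 10⁻⁵ × r × N²
RCF_original = 1.118 × 10⁻⁵ × 8.05 × (41547)² = 1.118 × 10⁻⁵ × 8.05 × 1,726,153,209 ≈ 155,352.1 × g
Your rotor: r = 6.1 / 2 = 3.05 cm
155,352.1 = 1.118 × 10⁻⁵ × 3.05 × N²
N² = 155,352.1 / (3.4099 × 10⁻⁵) = 4,555,913,663
N ≈ √4,555,913,663 ≈ 67,497.5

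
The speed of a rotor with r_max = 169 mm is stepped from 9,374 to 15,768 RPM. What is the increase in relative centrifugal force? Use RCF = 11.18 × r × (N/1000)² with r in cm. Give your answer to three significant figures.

30400 x g

r = 169 mm = 16.9 cm
RCF₁ = 11.18 × 16.9 × (9.374)² = 11.18 × 16.9 × 87.871876 ≈ 16,602.7 × g
RCF₂ = 11.18 × 16.9 × (15.768)² = 11.18 × 16.9 × 248.629824 ≈ 46,976.6 × g
Increase = 46,976.6 − 16,602.7 = 30,373.9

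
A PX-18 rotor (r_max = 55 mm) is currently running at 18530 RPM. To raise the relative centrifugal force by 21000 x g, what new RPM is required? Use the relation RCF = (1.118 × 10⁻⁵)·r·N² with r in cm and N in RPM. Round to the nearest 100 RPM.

N₂ ≈ 26200 RPM

r = 55 mm = 5.5 cm
Current RCF = 1.118 × 10⁻⁵ × 5.5 × (18530)² = 1.118 × 10⁻⁵ × 5.5 × 343,360,900 ≈ 21,113.3 × g
Target RCF = 21,113.3 + 21,000 = 42,113.3 × g
N² = 42,113.3 / (6.149 × 10⁻⁵) = 684,880,468
N ≈ √684,880,468 ≈ 26,170.2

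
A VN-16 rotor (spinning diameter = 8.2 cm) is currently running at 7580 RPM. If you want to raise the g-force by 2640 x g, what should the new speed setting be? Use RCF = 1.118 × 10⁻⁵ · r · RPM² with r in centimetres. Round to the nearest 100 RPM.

r = 8.2 / 2 = 4.1 cm
Current RCF = 1.118 × 10⁻⁵ × 4.1 × (7580)² = 1.118 × 10⁻⁵ × 4.1 × 57,456,400 ≈ 2,633.7 × g
Target RCF = 2,633.7 + 2,640 = 5,273.7 × g
N² = 5,273.7 / (4.5838 × 10⁻⁵) = 115,050,831
N ≈ √115,050,831 ≈ 10,726.2

≈ 10700 RPM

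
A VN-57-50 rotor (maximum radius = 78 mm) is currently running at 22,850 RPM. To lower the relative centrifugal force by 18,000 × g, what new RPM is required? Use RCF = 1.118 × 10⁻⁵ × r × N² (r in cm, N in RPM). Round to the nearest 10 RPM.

r = 78 mm = 7.8 cm
Current RCF = 1.118 × 10⁻⁵ × 7.8 × (22850)² = 1.118 × 10⁻⁵ × 7.8 × 522,122,500 ≈ 45,531.2 × g
Target RCF = 45,531.2 − 18,000 = 27,531.2 × g
N² = 27,531.2 / (8.7204 × 10⁻⁵) = 315,710,289
N ≈ √315,710,289 ≈ 17,768.2

N₂ ≈ 17770 RPM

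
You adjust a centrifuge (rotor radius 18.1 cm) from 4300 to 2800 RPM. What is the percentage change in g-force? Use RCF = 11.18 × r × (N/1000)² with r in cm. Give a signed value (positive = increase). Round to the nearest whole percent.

-58%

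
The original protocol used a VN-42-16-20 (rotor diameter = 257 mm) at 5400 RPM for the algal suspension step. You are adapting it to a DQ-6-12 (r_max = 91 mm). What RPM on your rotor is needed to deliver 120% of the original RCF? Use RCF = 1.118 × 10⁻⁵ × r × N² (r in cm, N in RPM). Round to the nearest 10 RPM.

Original rotor: r = 257 mm / 2 = 128.5 mm = 12.85 cm
RCF = 1.118 × 10⁻⁵ × r × N²
RCF_original = 1.118 × 10⁻⁵ × 12.85 × (5400)² = 1.118 × 10⁻⁵ × 12.85 × 29,160,000 ≈ 4,189.2 × g
Target RCF = 1.2 × 4,189.2 ≈ 5,027 × g
Your rotor: r = 91 mm = 9.1 cm
5,027 = 1.118 × 10⁻⁵ × 9.1 × N²
N² = 5,027 / (10.1738 × 10⁻⁵) = 49,411,233
N ≈ √49,411,233 ≈ 7,029.3

≈ 7030 RPM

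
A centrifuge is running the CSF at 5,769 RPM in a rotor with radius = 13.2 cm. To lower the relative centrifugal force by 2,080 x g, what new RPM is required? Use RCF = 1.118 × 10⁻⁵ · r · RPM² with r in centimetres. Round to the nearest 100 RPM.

≈ 4400 RPM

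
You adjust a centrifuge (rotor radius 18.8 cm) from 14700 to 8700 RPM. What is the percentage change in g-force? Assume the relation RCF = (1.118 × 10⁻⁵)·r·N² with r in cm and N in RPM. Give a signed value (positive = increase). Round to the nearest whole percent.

-65%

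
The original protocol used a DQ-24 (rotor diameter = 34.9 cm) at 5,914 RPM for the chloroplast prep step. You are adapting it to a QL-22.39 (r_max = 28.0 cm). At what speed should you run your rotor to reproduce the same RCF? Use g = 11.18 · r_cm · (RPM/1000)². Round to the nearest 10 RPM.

≈ 4670 RPM

Original rotor: r = 34.9 / 2 = 17.45 cm
RCF_original = 11.18 × 17.45 × (5.914)² = 11.18 × 17.45 × 34.975396 ≈ 6,823.4 × g
6,823.4 = 11.18 × 28 × (N/1000)²
(N/1000)² = 6,823.4 / 313.04 = 21.79721
N = 1000 × √21.79721 ≈ 4,668.7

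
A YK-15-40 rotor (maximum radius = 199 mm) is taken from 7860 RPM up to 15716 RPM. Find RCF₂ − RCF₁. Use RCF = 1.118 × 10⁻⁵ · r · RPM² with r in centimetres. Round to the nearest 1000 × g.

r = 199 mm = 19.9 cm
RCF₁ = 1.118 × 10⁻⁵ × 19.9 × (7860)² = 1.118 × 10⁻⁵ × 19.9 × 61,779,600 ≈ 13,744.8 × g
RCF₂ = 1.118 × 10⁻⁵ × 19.9 × (15716)² = 1.118 × 10⁻⁵ × 19.9 × 246,992,656 ≈ 54,951.4 × g
Increase = 54,951.4 − 13,744.8 = 41,206.6

≈ 41000 g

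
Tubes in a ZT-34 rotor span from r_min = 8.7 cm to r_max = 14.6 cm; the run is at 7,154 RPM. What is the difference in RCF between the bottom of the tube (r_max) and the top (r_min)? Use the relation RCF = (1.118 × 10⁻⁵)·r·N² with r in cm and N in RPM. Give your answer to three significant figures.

RCF_max = 1.118 × 10⁻⁵ × 14.6 × (7154)² = 1.118 × 10⁻⁵ × 14.6 × 51,179,716 ≈ 8,354 × g
RCF_min = 1.118 × 10⁻⁵ × 8.7 × (7154)² = 1.118 × 10⁻⁵ × 8.7 × 51,179,716 ≈ 4,978 × g
ΔRCF = 8,354 − 4,978 = 3,376

3380 × g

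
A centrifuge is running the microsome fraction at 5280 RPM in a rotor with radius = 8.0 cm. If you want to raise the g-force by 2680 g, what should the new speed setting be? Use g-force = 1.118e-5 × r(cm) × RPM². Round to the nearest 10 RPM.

Current RCF = 1.118 × 10⁻⁵ × 8 × (5280)² = 1.118 × 10⁻⁵ × 8 × 27,878,400 ≈ 2,493.4 × g
Target RCF = 2,493.4 + 2,680 = 5,173.4 × g
N² = 5,173.4 / (8.944 × 10⁻⁵) = 57,842,129
N ≈ √57,842,129 ≈ 7,605.4

≈ 7610 RPM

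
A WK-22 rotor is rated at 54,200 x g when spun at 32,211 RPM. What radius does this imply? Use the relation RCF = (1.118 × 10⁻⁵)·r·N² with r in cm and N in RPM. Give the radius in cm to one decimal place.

54200 = 1.118 × 10⁻⁵ × r × (32211)²
r = 54200 / (1.118 × 10⁻⁵ × 1,037,548,521) = 54200 / 11599.79 ≈ 4.672 cm

4.7 cm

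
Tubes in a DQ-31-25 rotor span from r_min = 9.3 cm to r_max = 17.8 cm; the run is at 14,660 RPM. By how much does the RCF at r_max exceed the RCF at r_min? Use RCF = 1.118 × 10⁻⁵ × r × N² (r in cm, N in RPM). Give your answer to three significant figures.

20400 g

RCF_max = 1.118 × 10⁻⁵ × 17.8 × (14660)² = 1.118 × 10⁻⁵ × 17.8 × 214,915,600 ≈ 42,769.1 × g
RCF_min = 1.118 × 10⁻⁵ × 9.3 × (14660)² = 1.118 × 10⁻⁵ × 9.3 × 214,915,600 ≈ 22,345.6 × g
ΔRCF = 42,769.1 − 22,345.6 = 20,423.5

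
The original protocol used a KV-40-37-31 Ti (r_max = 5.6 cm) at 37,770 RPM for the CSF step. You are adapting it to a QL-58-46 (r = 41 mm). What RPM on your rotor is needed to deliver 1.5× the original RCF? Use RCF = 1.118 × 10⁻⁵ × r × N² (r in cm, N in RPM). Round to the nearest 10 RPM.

≈ 54060 RPM

RCF = 1.118 × 10⁻⁵ × r × N²
RCF_original = 1.118 × 10⁻⁵ × 5.6 × (37770)² = 1.118 × 10⁻⁵ × 5.6 × 1,426,572,900 ≈ 89,314.9 × g
Target RCF = 1.5 × 89,314.9 ≈ 133,972.3 × g
Your rotor: r = 41 mm = 4.1 cm
133,972.3 = 1.118 × 10⁻⁵ × 4.1 × N²
N² = 133,972.3 / (4.5838 × 10⁻⁵) = 2,922,734,412
N ≈ √2,922,734,412 ≈ 54,062.3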